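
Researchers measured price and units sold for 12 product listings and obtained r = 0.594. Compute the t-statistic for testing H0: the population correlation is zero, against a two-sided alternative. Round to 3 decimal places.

2.335

1 − r² = 1 − 0.352836 = 0.647164;  √(1−r²) = 0.804465
√(n−2) = √10 = 3.162278
t = r·√(n−2)/√(1−r²) = 0.594 · 3.162278 / 0.804465 = 2.335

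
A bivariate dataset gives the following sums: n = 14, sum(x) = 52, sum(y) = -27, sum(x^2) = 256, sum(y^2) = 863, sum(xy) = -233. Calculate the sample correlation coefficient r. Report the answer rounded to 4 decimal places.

-0.5878

Numerator: nΣxy − (Σx)(Σy) = 14·(-233) − (52)(-27) = -1858
Denominator: √[(nΣx²−(Σx)²)(nΣy²−(Σy)²)]
  nΣx²−(Σx)² = 14·256 − 2704 = 880;  nΣy²−(Σy)² = 14·863 − 729 = 11353
  √(880·11353) = √9990640 = 3160.7974
r = -1858 / 3160.7974 = -0.5878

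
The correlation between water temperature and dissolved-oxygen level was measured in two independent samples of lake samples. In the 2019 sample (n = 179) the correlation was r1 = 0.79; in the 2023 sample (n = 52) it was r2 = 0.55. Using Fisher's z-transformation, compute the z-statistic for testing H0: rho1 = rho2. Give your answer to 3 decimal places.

2.805

z1 = atanh(0.79) = 1.071432,  z2 = atanh(0.55) = 0.618381
SE = √(1/(n1−3) + 1/(n2−3)) = √(1/176 + 1/49) = √(0.0056818 + 0.0204082) = √0.0260900 = 0.161524
z = (z1 − z2)/SE = (1.071432 − 0.618381) / 0.161524 = 0.453051 / 0.161524 = 2.805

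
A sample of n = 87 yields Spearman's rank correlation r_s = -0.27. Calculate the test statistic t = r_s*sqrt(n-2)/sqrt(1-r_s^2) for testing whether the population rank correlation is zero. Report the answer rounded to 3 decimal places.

-2.585

1 − r_s² = 1 − 0.0729 = 0.9271;  √(1−r_s²) = 0.962860
√(n−2) = √85 = 9.219544
t = r_s·√(n−2)/√(1−r_s²) = -0.27 · 9.219544 / 0.962860 = -2.585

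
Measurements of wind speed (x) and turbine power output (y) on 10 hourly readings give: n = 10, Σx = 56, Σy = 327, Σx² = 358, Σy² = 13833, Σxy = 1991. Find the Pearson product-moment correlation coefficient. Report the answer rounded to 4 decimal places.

0.4280

S_xy = nΣxy − ΣxΣy = 10·1991 − 56·327 = 19910 − 18312 = 1598
S_xx = nΣx² − (Σx)² = 10·358 − 56² = 3580 − 3136 = 444
S_yy = nΣy² − (Σy)² = 10·13833 − 327² = 138330 − 106929 = 31401
r = S_xy / √(S_xx·S_yy) = 1598 / √(444·31401) = 1598 / √13942044 = 1598 / 3733.9047 = 0.4280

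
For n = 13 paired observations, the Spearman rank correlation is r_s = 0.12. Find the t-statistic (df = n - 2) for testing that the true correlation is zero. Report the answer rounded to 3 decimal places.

0.401

1 − r_s² = 1 − 0.0144 = 0.9856;  √(1−r_s²) = 0.992774
√(n−2) = √11 = 3.316625
t = r_s·√(n−2)/√(1−r_s²) = 0.12 · 3.316625 / 0.992774 = 0.401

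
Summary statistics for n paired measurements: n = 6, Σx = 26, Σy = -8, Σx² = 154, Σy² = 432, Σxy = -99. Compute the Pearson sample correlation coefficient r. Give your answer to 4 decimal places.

-0.4875

Numerator: nΣxy − (Σx)(Σy) = 6·(-99) − (26)(-8) = -386
Denominator: √[(nΣx²−(Σx)²)(nΣy²−(Σy)²)]
  nΣx²−(Σx)² = 6·154 − 676 = 248;  nΣy²−(Σy)² = 6·432 − 64 = 2528
  √(248·2528) = √626944 = 791.7980
r = -386 / 791.7980 = -0.4875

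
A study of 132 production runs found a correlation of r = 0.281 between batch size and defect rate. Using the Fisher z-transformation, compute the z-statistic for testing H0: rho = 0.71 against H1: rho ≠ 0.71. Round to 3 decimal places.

Fisher z: atanh(0.281) = 0.288767, atanh(0.71) = 0.887184
z = (z_r − z_0)·√(n−3) = (0.288767 − 0.887184)·√129 = -0.598417 · 11.357817 = -6.797

-6.797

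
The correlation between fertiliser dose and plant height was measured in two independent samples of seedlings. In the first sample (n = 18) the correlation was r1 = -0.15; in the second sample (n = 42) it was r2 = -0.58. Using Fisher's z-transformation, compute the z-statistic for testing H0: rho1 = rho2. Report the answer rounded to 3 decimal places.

1.683

z1 = atanh(-0.15) = -0.151140,  z2 = atanh(-0.58) = -0.662463
SE = √(1/(n1−3) + 1/(n2−3)) = √(1/15 + 1/39) = √(0.0666667 + 0.0256410) = √0.0923077 = 0.303822
z = (z1 − z2)/SE = (-0.151140 − (-0.662463)) / 0.303822 = 0.511323 / 0.303822 = 1.683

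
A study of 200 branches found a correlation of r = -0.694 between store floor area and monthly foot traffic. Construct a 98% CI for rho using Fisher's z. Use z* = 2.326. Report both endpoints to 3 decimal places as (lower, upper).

(-0.770, -0.598)

z_r = atanh(-0.694) = -0.855631;  SE = 1/√(n−3) = 1/√197 = 0.071247
z-limits: -0.855631 ± 2.326·0.071247 = -0.855631 ± 0.165721 = [-1.021352, -0.689910]
ρ-limits: (tanh -1.021352, tanh -0.689910) = (-0.770, -0.598)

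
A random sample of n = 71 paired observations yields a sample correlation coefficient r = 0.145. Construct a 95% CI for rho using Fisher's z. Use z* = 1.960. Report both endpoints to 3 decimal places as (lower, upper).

(-0.091, 0.366)

z_r = atanh(0.145) = 0.146029;  SE = 1/√(n−3) = 1/√68 = 0.121268
z-limits: 0.146029 ± 1.960·0.121268 = 0.146029 ± 0.237685 = [-0.091656, 0.383714]
ρ-limits: (tanh -0.091656, tanh 0.383714) = (-0.091, 0.366)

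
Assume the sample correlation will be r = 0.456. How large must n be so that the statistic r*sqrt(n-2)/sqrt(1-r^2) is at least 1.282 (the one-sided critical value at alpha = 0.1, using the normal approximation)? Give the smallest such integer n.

r√(n−2)/√(1−r²) ≥ 1.282  ⇔  n−2 ≥ (1.282)²·(1−r²)/r²
(1−r²)/r² = (1−0.207936)/0.207936 = 3.8092
n ≥ 2 + 1.643524·3.8092 = 2 + 6.2605 = 8.2605
⌈8.2605⌉ = 9

9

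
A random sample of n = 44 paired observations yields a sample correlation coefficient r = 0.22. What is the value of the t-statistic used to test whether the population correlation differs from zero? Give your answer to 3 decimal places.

1.462

t = r·√(n−2) / √(1−r²) with r = 0.22, n = 44
  = 0.22·√42 / √(1 − 0.0484)
  = 0.22·6.480741 / 0.975500
  = 1.425763 / 0.975500 = 1.462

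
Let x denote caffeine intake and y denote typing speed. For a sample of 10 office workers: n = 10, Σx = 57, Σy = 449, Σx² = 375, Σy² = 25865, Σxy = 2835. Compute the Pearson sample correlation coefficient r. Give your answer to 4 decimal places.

0.5157

Numerator: nΣxy − (Σx)(Σy) = 10·2835 − (57)(449) = 2757
Denominator: √[(nΣx²−(Σx)²)(nΣy²−(Σy)²)]
  nΣx²−(Σx)² = 10·375 − 3249 = 501;  nΣy²−(Σy)² = 10·25865 − 201601 = 57049
  √(501·57049) = √28581549 = 5346.1714
r = 2757 / 5346.1714 = 0.5157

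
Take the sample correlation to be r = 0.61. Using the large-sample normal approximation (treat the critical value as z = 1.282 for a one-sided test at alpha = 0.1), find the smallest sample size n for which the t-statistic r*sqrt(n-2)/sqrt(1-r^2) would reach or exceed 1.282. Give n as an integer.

5

Need r·√(n−2)/√(1−r²) ≥ 1.282
√(n−2) ≥ 1.282·√(1−0.3721) / 0.61 = 1.282·0.792401 / 0.61 = 1.6653
n−2 ≥ 2.7732  ⇒  n ≥ 4.7732
Smallest integer n = 5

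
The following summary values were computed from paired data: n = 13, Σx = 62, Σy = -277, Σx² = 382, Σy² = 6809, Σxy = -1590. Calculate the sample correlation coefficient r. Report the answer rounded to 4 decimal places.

Numerator: nΣxy − (Σx)(Σy) = 13·(-1590) − (62)(-277) = -3496
Denominator: √[(nΣx²−(Σx)²)(nΣy²−(Σy)²)]
  nΣx²−(Σx)² = 13·382 − 3844 = 1122;  nΣy²−(Σy)² = 13·6809 − 76729 = 11788
  √(1122·11788) = √13226136 = 3636.7755
r = -3496 / 3636.7755 = -0.9613

-0.9613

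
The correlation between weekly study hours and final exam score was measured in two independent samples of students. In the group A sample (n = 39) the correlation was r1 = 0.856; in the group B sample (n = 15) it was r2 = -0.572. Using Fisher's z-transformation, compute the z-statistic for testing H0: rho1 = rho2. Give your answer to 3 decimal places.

Fisher z-transforms: z1 = atanh(0.856) = 1.278183, z2 = atanh(-0.572) = -0.650490; difference d = 1.928673
Var(d) = 1/36 + 1/12 = 0.0277778 + 0.0833333 = 0.1111111
z = d/√Var(d) = 1.928673 / √0.1111111 = 1.928673 / 0.333333 = 5.786

5.786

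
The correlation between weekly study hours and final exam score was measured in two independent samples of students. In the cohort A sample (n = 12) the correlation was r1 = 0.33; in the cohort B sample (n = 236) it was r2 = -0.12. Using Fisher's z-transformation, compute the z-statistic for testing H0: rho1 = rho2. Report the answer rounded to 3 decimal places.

1.364

z1 = atanh(0.33) = 0.342828,  z2 = atanh(-0.12) = -0.120581
SE = √(1/(n1−3) + 1/(n2−3)) = √(1/9 + 1/233) = √(0.1111111 + 0.0042918) = √0.1154029 = 0.339710
z = (z1 − z2)/SE = (0.342828 − (-0.120581)) / 0.339710 = 0.463409 / 0.339710 = 1.364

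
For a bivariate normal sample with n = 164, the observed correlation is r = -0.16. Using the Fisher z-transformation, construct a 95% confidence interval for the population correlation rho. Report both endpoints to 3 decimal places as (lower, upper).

(-0.306, -0.007)

Fisher z: z_r = atanh(r) = ½·ln((1+(-0.16))/(1−(-0.16))) = -0.161387
SE(z) = 1/√(n−3) = 1/√161 = 0.078811
95% ⇒ z* = 1.960; margin = 1.960·0.078811 = 0.154470
CI on z-scale: (-0.315857, -0.006917)
Back-transform: tanh(-0.315857) = -0.305756, tanh(-0.006917) = -0.006917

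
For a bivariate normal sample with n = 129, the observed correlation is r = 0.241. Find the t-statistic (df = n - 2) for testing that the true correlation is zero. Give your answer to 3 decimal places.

2.798

1 − r² = 1 − 0.058081 = 0.941919;  √(1−r²) = 0.970525
√(n−2) = √127 = 11.269428
t = r·√(n−2)/√(1−r²) = 0.241 · 11.269428 / 0.970525 = 2.798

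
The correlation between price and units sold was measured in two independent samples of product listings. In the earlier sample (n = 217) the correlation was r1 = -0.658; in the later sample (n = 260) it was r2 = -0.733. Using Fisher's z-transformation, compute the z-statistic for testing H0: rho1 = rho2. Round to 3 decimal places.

1.577

z1 = atanh(-0.658) = -0.789278,  z2 = atanh(-0.733) = -0.935180
SE = √(1/(n1−3) + 1/(n2−3)) = √(1/214 + 1/257) = √(0.0046729 + 0.0038911) = √0.0085640 = 0.092542
z = (z1 − z2)/SE = (-0.789278 − (-0.935180)) / 0.092542 = 0.145902 / 0.092542 = 1.577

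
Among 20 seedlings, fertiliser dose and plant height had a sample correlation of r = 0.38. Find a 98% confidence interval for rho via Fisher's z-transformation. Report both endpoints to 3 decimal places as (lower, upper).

(-0.163, 0.746)

z_r = atanh(0.38) = 0.400060;  SE = 1/√(n−3) = 1/√17 = 0.242536
z-limits: 0.400060 ± 2.326·0.242536 = 0.400060 ± 0.564139 = [-0.164079, 0.964199]
ρ-limits: (tanh -0.164079, tanh 0.964199) = (-0.163, 0.746)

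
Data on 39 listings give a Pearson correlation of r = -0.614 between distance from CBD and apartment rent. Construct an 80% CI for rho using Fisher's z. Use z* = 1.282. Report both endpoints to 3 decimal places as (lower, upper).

(-0.730, -0.463)

z_r = atanh(-0.614) = -0.715317;  SE = 1/√(n−3) = 1/√36 = 0.166667
z-limits: -0.715317 ± 1.282·0.166667 = -0.715317 ± 0.213667 = [-0.928984, -0.501650]
ρ-limits: (tanh -0.928984, tanh -0.501650) = (-0.730, -0.463)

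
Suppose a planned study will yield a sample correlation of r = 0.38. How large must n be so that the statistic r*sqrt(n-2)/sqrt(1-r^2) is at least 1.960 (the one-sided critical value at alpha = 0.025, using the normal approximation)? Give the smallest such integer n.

25

Need r·√(n−2)/√(1−r²) ≥ 1.960
√(n−2) ≥ 1.960·√(1−0.1444) / 0.38 = 1.960·0.924986 / 0.38 = 4.7710
n−2 ≥ 22.7624  ⇒  n ≥ 24.7624
Smallest integer n = 25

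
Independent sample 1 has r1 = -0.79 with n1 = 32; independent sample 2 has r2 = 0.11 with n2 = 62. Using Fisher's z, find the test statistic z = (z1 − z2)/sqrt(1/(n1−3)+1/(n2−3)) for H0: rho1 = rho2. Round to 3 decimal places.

z1 = atanh(-0.79) = -1.071432,  z2 = atanh(0.11) = 0.110447
SE = √(1/(n1−3) + 1/(n2−3)) = √(1/29 + 1/59) = √(0.0344828 + 0.0169492) = √0.0514320 = 0.226786
z = (z1 − z2)/SE = (-1.071432 − 0.110447) / 0.226786 = -1.181879 / 0.226786 = -5.211

-5.211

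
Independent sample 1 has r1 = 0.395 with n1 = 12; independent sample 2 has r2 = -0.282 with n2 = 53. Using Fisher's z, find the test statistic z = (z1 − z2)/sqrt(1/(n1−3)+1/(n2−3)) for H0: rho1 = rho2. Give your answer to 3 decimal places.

z1 = atanh(0.395) = 0.417711,  z2 = atanh(-0.282) = -0.289854
SE = √(1/(n1−3) + 1/(n2−3)) = √(1/9 + 1/50) = √(0.1111111 + 0.0200000) = √0.1311111 = 0.362093
z = (z1 − z2)/SE = (0.417711 − (-0.289854)) / 0.362093 = 0.707565 / 0.362093 = 1.954

1.954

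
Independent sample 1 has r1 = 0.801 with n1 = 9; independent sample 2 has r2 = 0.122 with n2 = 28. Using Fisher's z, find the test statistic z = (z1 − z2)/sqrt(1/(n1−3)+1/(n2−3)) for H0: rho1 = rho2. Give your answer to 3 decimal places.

2.153

z1 = atanh(0.801) = 1.101396,  z2 = atanh(0.122) = 0.122611
SE = √(1/(n1−3) + 1/(n2−3)) = √(1/6 + 1/25) = √(0.1666667 + 0.0400000) = √0.2066667 = 0.454606
z = (z1 − z2)/SE = (1.101396 − 0.122611) / 0.454606 = 0.978785 / 0.454606 = 2.153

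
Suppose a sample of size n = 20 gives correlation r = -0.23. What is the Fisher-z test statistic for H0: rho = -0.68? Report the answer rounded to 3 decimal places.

2.453

Fisher z: atanh(-0.23) = -0.234189, atanh(-0.68) = -0.829114
z = (z_r − z_0)·√(n−3) = (-0.234189 − (-0.829114))·√17 = 0.594925 · 4.123106 = 2.453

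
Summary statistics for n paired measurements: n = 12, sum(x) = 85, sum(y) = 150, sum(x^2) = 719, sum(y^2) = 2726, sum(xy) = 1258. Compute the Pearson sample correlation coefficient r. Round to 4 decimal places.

0.6198

S_xy = nΣxy − ΣxΣy = 12·1258 − 85·150 = 15096 − 12750 = 2346
S_xx = nΣx² − (Σx)² = 12·719 − 85² = 8628 − 7225 = 1403
S_yy = nΣy² − (Σy)² = 12·2726 − 150² = 32712 − 22500 = 10212
r = S_xy / √(S_xx·S_yy) = 2346 / √(1403·10212) = 2346 / √14327436 = 2346 / 3785.1600 = 0.6198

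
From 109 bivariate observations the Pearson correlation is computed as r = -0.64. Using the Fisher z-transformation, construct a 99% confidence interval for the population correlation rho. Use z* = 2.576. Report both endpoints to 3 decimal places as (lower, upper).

Fisher z: z_r = atanh(r) = ½·ln((1+(-0.64))/(1−(-0.64))) = -0.758174
SE(z) = 1/√(n−3) = 1/√106 = 0.097129
99% ⇒ z* = 2.576; margin = 2.576·0.097129 = 0.250204
CI on z-scale: (-1.008378, -0.507970)
Back-transform: tanh(-1.008378) = -0.765090, tanh(-0.507970) = -0.468362

(-0.765, -0.468)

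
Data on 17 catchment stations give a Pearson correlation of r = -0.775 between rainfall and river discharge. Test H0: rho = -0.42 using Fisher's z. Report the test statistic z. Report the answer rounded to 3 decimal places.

Fisher z: atanh(-0.775) = -1.032728, atanh(-0.42) = -0.447692
z = (z_r − z_0)·√(n−3) = (-1.032728 − (-0.447692))·√14 = -0.585036 · 3.741657 = -2.189

-2.189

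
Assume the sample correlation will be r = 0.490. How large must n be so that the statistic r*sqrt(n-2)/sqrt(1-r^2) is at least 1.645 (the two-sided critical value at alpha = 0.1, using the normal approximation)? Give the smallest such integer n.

11

Need r·√(n−2)/√(1−r²) ≥ 1.645
√(n−2) ≥ 1.645·√(1−0.240100) / 0.490 = 1.645·0.871722 / 0.490 = 2.9265
n−2 ≥ 8.5644  ⇒  n ≥ 10.5644
Smallest integer n = 11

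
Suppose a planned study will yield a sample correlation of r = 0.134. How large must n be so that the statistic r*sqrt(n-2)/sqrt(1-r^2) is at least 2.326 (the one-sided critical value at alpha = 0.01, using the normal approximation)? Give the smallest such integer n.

298

r√(n−2)/√(1−r²) ≥ 2.326  ⇔  n−2 ≥ (2.326)²·(1−r²)/r²
(1−r²)/r² = (1−0.017956)/0.017956 = 54.6917
n ≥ 2 + 5.410276·54.6917 = 2 + 295.8972 = 297.8972
⌈297.8972⌉ = 298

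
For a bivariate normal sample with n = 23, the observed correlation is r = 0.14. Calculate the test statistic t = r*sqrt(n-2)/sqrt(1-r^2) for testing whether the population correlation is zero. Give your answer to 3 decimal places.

t = r·√(n−2) / √(1−r²) with r = 0.14, n = 23
  = 0.14·√21 / √(1 − 0.0196)
  = 0.14·4.582576 / 0.990152
  = 0.641561 / 0.990152 = 0.648

0.648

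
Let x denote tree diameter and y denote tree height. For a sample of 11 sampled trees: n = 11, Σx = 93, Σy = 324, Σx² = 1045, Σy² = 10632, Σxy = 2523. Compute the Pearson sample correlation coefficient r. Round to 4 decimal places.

-0.4075

Numerator: nΣxy − (Σx)(Σy) = 11·2523 − (93)(324) = -2379
Denominator: √[(nΣx²−(Σx)²)(nΣy²−(Σy)²)]
  nΣx²−(Σx)² = 11·1045 − 8649 = 2846;  nΣy²−(Σy)² = 11·10632 − 104976 = 11976
  √(2846·11976) = √34083696 = 5838.1244
r = -2379 / 5838.1244 = -0.4075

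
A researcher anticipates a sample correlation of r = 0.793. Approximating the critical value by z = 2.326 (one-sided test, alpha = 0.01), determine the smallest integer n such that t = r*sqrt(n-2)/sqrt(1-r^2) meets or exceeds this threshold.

r√(n−2)/√(1−r²) ≥ 2.326  ⇔  n−2 ≥ (2.326)²·(1−r²)/r²
(1−r²)/r² = (1−0.628849)/0.628849 = 0.5902
n ≥ 2 + 5.410276·0.5902 = 2 + 3.1931 = 5.1931
⌈5.1931⌉ = 6

6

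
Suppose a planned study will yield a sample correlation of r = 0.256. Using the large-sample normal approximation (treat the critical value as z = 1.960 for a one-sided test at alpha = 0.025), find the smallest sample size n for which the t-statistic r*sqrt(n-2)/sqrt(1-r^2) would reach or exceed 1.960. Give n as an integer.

Need r·√(n−2)/√(1−r²) ≥ 1.960
√(n−2) ≥ 1.960·√(1−0.065536) / 0.256 = 1.960·0.966677 / 0.256 = 7.4011
n−2 ≥ 54.7763  ⇒  n ≥ 56.7763
Smallest integer n = 57

57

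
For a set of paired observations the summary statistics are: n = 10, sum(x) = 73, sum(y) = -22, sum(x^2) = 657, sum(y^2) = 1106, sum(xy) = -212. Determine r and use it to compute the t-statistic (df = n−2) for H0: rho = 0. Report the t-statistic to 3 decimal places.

S_xy = nΣxy − ΣxΣy = 10·(-212) − 73·(-22) = -2120 − (-1606) = -514
S_xx = nΣx² − (Σx)² = 10·657 − 73² = 6570 − 5329 = 1241
S_yy = nΣy² − (Σy)² = 10·1106 − (-22)² = 11060 − 484 = 10576
r = S_xy / √(S_xx·S_yy) = -514 / √(1241·10576) = -514 / √13124816 = -514 / 3622.8188 = -0.1419
t = r·√(n−2)/√(1−r²) = -0.1419·√8 / √(1−0.020136) = -0.401354 / 0.989881 = -0.405

-0.405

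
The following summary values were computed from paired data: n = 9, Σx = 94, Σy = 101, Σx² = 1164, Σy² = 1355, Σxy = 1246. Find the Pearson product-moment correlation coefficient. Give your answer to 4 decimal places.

S_xy = nΣxy − ΣxΣy = 9·1246 − 94·101 = 11214 − 9494 = 1720
S_xx = nΣx² − (Σx)² = 9·1164 − 94² = 10476 − 8836 = 1640
S_yy = nΣy² − (Σy)² = 9·1355 − 101² = 12195 − 10201 = 1994
r = S_xy / √(S_xx·S_yy) = 1720 / √(1640·1994) = 1720 / √3270160 = 1720 / 1808.3584 = 0.9511

0.9511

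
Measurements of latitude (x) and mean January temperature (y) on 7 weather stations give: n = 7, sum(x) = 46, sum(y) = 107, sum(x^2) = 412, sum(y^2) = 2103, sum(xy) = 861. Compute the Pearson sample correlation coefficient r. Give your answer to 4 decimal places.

0.6971

S_xy = nΣxy − ΣxΣy = 7·861 − 46·107 = 6027 − 4922 = 1105
S_xx = nΣx² − (Σx)² = 7·412 − 46² = 2884 − 2116 = 768
S_yy = nΣy² − (Σy)² = 7·2103 − 107² = 14721 − 11449 = 3272
r = S_xy / √(S_xx·S_yy) = 1105 / √(768·3272) = 1105 / √2512896 = 1105 / 1585.2117 = 0.6971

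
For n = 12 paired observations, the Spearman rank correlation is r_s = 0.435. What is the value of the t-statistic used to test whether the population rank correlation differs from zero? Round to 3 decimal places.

1.528

t = r_s·√(n−2) / √(1−r_s²) with r_s = 0.435, n = 12
  = 0.435·√10 / √(1 − 0.189225)
  = 0.435·3.162278 / 0.900430
  = 1.375591 / 0.900430 = 1.528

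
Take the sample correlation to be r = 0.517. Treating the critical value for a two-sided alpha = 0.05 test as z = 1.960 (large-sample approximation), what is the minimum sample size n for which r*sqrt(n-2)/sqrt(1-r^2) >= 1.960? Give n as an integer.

13

r√(n−2)/√(1−r²) ≥ 1.960  ⇔  n−2 ≥ (1.960)²·(1−r²)/r²
(1−r²)/r² = (1−0.267289)/0.267289 = 2.7413
n ≥ 2 + 3.8416·2.7413 = 2 + 10.5310 = 12.5310
⌈12.5310⌉ = 13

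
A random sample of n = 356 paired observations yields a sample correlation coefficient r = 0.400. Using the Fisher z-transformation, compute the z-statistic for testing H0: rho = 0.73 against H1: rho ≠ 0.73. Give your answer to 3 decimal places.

Fisher z: atanh(0.400) = 0.423649, atanh(0.73) = 0.928727
z = (z_r − z_0)·√(n−3) = (0.423649 − 0.928727)·√353 = -0.505078 · 18.788294 = -9.490

-9.490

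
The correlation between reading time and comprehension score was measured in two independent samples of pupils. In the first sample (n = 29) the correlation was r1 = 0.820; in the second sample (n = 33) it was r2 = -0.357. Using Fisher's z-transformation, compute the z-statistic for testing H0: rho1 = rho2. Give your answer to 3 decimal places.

5.711

z1 = atanh(0.820) = 1.156817,  z2 = atanh(-0.357) = -0.373443
SE = √(1/(n1−3) + 1/(n2−3)) = √(1/26 + 1/30) = √(0.0384615 + 0.0333333) = √0.0717948 = 0.267946
z = (z1 − z2)/SE = (1.156817 − (-0.373443)) / 0.267946 = 1.530260 / 0.267946 = 5.711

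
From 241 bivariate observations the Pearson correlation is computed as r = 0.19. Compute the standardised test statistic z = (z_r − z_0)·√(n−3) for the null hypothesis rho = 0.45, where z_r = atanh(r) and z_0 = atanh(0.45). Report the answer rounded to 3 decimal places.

-4.510

Fisher z: atanh(0.19) = 0.192337, atanh(0.45) = 0.484700
z = (z_r − z_0)·√(n−3) = (0.192337 − 0.484700)·√238 = -0.292363 · 15.427249 = -4.510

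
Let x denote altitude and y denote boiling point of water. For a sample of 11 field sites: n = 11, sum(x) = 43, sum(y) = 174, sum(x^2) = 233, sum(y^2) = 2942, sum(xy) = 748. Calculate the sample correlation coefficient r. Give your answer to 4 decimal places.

0.6113

S_xy = nΣxy − ΣxΣy = 11·748 − 43·174 = 8228 − 7482 = 746
S_xx = nΣx² − (Σx)² = 11·233 − 43² = 2563 − 1849 = 714
S_yy = nΣy² − (Σy)² = 11·2942 − 174² = 32362 − 30276 = 2086
r = S_xy / √(S_xx·S_yy) = 746 / √(714·2086) = 746 / √1489404 = 746 / 1220.4114 = 0.6113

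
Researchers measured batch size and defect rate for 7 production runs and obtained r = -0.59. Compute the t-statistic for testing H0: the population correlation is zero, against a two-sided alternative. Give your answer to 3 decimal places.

-1.634

1 − r² = 1 − 0.3481 = 0.6519;  √(1−r²) = 0.807403
√(n−2) = √5 = 2.236068
t = r·√(n−2)/√(1−r²) = -0.59 · 2.236068 / 0.807403 = -1.634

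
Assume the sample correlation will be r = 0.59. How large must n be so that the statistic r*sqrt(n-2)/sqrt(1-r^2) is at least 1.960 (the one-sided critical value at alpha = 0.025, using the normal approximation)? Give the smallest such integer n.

10

r√(n−2)/√(1−r²) ≥ 1.960  ⇔  n−2 ≥ (1.960)²·(1−r²)/r²
(1−r²)/r² = (1−0.3481)/0.3481 = 1.8727
n ≥ 2 + 3.8416·1.8727 = 2 + 7.1942 = 9.1942
⌈9.1942⌉ = 10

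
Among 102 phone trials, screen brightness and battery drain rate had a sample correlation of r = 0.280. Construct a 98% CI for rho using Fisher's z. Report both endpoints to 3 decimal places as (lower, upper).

z_r = atanh(0.280) = 0.287682;  SE = 1/√(n−3) = 1/√99 = 0.100504
z-limits: 0.287682 ± 2.326·0.100504 = 0.287682 ± 0.233772 = [0.053910, 0.521454]
ρ-limits: (tanh 0.053910, tanh 0.521454) = (0.054, 0.479)

(0.054, 0.479)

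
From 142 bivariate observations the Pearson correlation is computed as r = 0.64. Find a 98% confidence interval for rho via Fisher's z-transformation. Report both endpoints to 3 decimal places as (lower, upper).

(0.509, 0.742)

z_r = atanh(0.64) = 0.758174;  SE = 1/√(n−3) = 1/√139 = 0.084819
z-limits: 0.758174 ± 2.326·0.084819 = 0.758174 ± 0.197289 = [0.560885, 0.955463]
ρ-limits: (tanh 0.560885, tanh 0.955463) = (0.509, 0.742)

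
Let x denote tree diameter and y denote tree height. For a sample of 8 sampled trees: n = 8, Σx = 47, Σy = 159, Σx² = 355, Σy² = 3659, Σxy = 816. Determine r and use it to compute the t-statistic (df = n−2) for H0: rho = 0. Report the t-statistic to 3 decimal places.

-1.816

S_xy = nΣxy − ΣxΣy = 8·816 − 47·159 = 6528 − 7473 = -945
S_xx = nΣx² − (Σx)² = 8·355 − 47² = 2840 − 2209 = 631
S_yy = nΣy² − (Σy)² = 8·3659 − 159² = 29272 − 25281 = 3991
r = S_xy / √(S_xx·S_yy) = -945 / √(631·3991) = -945 / √2518321 = -945 / 1586.9219 = -0.5955
t = r·√(n−2)/√(1−r²) = -0.5955·√6 / √(1−0.354620) = -1.458671 / 0.803355 = -1.816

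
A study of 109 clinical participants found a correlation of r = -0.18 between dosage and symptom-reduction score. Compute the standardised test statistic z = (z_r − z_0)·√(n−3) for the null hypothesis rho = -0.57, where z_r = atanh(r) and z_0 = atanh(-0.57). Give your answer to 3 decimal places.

4.793

Fisher z: atanh(-0.18) = -0.181983, atanh(-0.57) = -0.647523
z = (z_r − z_0)·√(n−3) = (-0.181983 − (-0.647523))·√106 = 0.465540 · 10.295630 = 4.793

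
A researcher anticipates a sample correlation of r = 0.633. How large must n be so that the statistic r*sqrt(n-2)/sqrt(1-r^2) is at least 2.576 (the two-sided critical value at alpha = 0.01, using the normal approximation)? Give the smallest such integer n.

12

r√(n−2)/√(1−r²) ≥ 2.576  ⇔  n−2 ≥ (2.576)²·(1−r²)/r²
(1−r²)/r² = (1−0.400689)/0.400689 = 1.4957
n ≥ 2 + 6.635776·1.4957 = 2 + 9.9251 = 11.9251
⌈11.9251⌉ = 12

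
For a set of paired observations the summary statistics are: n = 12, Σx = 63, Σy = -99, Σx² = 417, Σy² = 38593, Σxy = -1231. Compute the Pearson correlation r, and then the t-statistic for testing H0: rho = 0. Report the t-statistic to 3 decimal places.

S_xy = nΣxy − ΣxΣy = 12·(-1231) − 63·(-99) = -14772 − (-6237) = -8535
S_xx = nΣx² − (Σx)² = 12·417 − 63² = 5004 − 3969 = 1035
S_yy = nΣy² − (Σy)² = 12·38593 − (-99)² = 463116 − 9801 = 453315
r = S_xy / √(S_xx·S_yy) = -8535 / √(1035·453315) = -8535 / √469181025 = -8535 / 21660.5869 = -0.3940
t = r·√(n−2)/√(1−r²) = -0.3940·√10 / √(1−0.155236) = -1.245937 / 0.919110 = -1.356

-1.356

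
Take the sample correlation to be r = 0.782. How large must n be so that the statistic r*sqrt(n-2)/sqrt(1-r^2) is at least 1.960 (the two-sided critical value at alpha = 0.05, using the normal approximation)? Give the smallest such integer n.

5

Need r·√(n−2)/√(1−r²) ≥ 1.960
√(n−2) ≥ 1.960·√(1−0.611524) / 0.782 = 1.960·0.623278 / 0.782 = 1.5622
n−2 ≥ 2.4405  ⇒  n ≥ 4.4405
Smallest integer n = 5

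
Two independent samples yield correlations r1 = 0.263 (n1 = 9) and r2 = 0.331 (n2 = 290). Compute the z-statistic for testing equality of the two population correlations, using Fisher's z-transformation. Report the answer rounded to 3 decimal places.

-0.181

z1 = atanh(0.263) = 0.269329,  z2 = atanh(0.331) = 0.343951
SE = √(1/(n1−3) + 1/(n2−3)) = √(1/6 + 1/287) = √(0.1666667 + 0.0034843) = √0.1701510 = 0.412494
z = (z1 − z2)/SE = (0.269329 − 0.343951) / 0.412494 = -0.074622 / 0.412494 = -0.181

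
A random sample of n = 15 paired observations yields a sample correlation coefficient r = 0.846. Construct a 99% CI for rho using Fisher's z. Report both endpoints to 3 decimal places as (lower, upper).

(0.461, 0.963)

Fisher z: z_r = atanh(r) = ½·ln((1+0.846)/(1−0.846)) = 1.241912
SE(z) = 1/√(n−3) = 1/√12 = 0.288675
99% ⇒ z* = 2.576; margin = 2.576·0.288675 = 0.743627
CI on z-scale: (0.498285, 1.985539)
Back-transform: tanh(0.498285) = 0.460767, tanh(1.985539) = 0.962992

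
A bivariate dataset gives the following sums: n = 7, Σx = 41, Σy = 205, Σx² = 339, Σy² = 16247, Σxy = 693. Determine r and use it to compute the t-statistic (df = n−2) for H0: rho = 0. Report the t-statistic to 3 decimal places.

-1.307

S_xy = nΣxy − ΣxΣy = 7·693 − 41·205 = 4851 − 8405 = -3554
S_xx = nΣx² − (Σx)² = 7·339 − 41² = 2373 − 1681 = 692
S_yy = nΣy² − (Σy)² = 7·16247 − 205² = 113729 − 42025 = 71704
r = S_xy / √(S_xx·S_yy) = -3554 / √(692·71704) = -3554 / √49619168 = -3554 / 7044.0874 = -0.5045
t = r·√(n−2)/√(1−r²) = -0.5045·√5 / √(1−0.254520) = -1.128096 / 0.863412 = -1.307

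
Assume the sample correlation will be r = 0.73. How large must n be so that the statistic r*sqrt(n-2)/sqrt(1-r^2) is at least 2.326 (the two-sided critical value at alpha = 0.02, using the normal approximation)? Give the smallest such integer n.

7

Need r·√(n−2)/√(1−r²) ≥ 2.326
√(n−2) ≥ 2.326·√(1−0.5329) / 0.73 = 2.326·0.683447 / 0.73 = 2.1777
n−2 ≥ 4.7424  ⇒  n ≥ 6.7424
Smallest integer n = 7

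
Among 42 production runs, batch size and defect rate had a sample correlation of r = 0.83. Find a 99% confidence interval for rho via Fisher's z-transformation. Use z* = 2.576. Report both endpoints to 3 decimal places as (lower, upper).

Fisher z: z_r = atanh(r) = ½·ln((1+0.83)/(1−0.83)) = 1.188136
SE(z) = 1/√(n−3) = 1/√39 = 0.160128
99% ⇒ z* = 2.576; margin = 2.576·0.160128 = 0.412490
CI on z-scale: (0.775646, 1.600626)
Back-transform: tanh(0.775646) = 0.650201, tanh(1.600626) = 0.921763

(0.650, 0.922)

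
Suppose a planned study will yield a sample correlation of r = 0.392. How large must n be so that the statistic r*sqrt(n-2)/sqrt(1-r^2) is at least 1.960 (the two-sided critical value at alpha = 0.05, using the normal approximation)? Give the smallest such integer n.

r√(n−2)/√(1−r²) ≥ 1.960  ⇔  n−2 ≥ (1.960)²·(1−r²)/r²
(1−r²)/r² = (1−0.153664)/0.153664 = 5.5077
n ≥ 2 + 3.8416·5.5077 = 2 + 21.1584 = 23.1584
⌈23.1584⌉ = 24

24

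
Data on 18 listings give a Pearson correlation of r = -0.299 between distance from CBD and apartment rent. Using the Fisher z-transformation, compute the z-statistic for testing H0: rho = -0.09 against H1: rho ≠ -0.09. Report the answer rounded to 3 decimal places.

z_r = atanh(-0.299) = -0.308421,  z_0 = atanh(-0.09) = -0.090244
SE = 1/√(n−3) = 1/√15 = 0.258199
z = (z_r − z_0)/SE = (-0.308421 − (-0.090244)) / 0.258199 = -0.218177 / 0.258199 = -0.845

-0.845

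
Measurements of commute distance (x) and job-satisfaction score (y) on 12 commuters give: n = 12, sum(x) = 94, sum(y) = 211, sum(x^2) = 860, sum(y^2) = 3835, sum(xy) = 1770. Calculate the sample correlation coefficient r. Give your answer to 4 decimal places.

S_xy = nΣxy − ΣxΣy = 12·1770 − 94·211 = 21240 − 19834 = 1406
S_xx = nΣx² − (Σx)² = 12·860 − 94² = 10320 − 8836 = 1484
S_yy = nΣy² − (Σy)² = 12·3835 − 211² = 46020 − 44521 = 1499
r = S_xy / √(S_xx·S_yy) = 1406 / √(1484·1499) = 1406 / √2224516 = 1406 / 1491.4811 = 0.9427

0.9427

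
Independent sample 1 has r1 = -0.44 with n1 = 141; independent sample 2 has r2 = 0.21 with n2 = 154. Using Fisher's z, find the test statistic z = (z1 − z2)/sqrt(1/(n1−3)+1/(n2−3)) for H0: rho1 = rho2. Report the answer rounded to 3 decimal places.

Fisher z-transforms: z1 = atanh(-0.44) = -0.472231, z2 = atanh(0.21) = 0.213171; difference d = -0.685402
Var(d) = 1/138 + 1/151 = 0.0072464 + 0.0066225 = 0.0138689
z = d/√Var(d) = -0.685402 / √0.0138689 = -0.685402 / 0.117766 = -5.820

-5.820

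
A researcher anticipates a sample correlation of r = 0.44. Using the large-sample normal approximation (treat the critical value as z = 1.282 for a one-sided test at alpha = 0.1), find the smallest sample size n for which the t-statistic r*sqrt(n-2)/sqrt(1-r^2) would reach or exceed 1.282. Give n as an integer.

9

Need r·√(n−2)/√(1−r²) ≥ 1.282
√(n−2) ≥ 1.282·√(1−0.1936) / 0.44 = 1.282·0.897998 / 0.44 = 2.6164
n−2 ≥ 6.8455  ⇒  n ≥ 8.8455
Smallest integer n = 9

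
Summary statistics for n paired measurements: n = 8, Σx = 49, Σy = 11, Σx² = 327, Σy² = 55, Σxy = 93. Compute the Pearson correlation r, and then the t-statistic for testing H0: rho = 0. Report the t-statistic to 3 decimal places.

Numerator: nΣxy − (Σx)(Σy) = 8·93 − (49)(11) = 205
Denominator: √[(nΣx²−(Σx)²)(nΣy²−(Σy)²)]
  nΣx²−(Σx)² = 8·327 − 2401 = 215;  nΣy²−(Σy)² = 8·55 − 121 = 319
  √(215·319) = √68585 = 261.8874
r = 205 / 261.8874 = 0.7828
t = r·√(n−2)/√(1−r²) = 0.7828·√6 / √(1−0.612776) = 1.917461 / 0.622273 = 3.081

3.081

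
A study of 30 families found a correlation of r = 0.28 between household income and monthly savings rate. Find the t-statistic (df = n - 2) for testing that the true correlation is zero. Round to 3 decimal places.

1.543

t = r·√(n−2) / √(1−r²) with r = 0.28, n = 30
  = 0.28·√28 / √(1 − 0.0784)
  = 0.28·5.291503 / 0.960000
  = 1.481621 / 0.960000 = 1.543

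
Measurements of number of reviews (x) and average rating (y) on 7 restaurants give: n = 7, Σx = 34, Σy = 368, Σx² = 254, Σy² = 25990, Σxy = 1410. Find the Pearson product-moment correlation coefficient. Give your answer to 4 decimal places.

S_xy = nΣxy − ΣxΣy = 7·1410 − 34·368 = 9870 − 12512 = -2642
S_xx = nΣx² − (Σx)² = 7·254 − 34² = 1778 − 1156 = 622
S_yy = nΣy² − (Σy)² = 7·25990 − 368² = 181930 − 135424 = 46506
r = S_xy / √(S_xx·S_yy) = -2642 / √(622·46506) = -2642 / √28926732 = -2642 / 5378.3577 = -0.4912

-0.4912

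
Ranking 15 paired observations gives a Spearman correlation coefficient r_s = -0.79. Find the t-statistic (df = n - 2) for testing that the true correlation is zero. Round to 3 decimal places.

-4.646

t = r_s·√(n−2) / √(1−r_s²) with r_s = -0.79, n = 15
  = -0.79·√13 / √(1 − 0.6241)
  = -0.79·3.605551 / 0.613107
  = -2.848385 / 0.613107 = -4.646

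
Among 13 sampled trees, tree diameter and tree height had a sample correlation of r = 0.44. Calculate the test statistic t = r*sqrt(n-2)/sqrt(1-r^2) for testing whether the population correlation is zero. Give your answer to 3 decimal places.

1 − r² = 1 − 0.1936 = 0.8064;  √(1−r²) = 0.897998
√(n−2) = √11 = 3.316625
t = r·√(n−2)/√(1−r²) = 0.44 · 3.316625 / 0.897998 = 1.625

1.625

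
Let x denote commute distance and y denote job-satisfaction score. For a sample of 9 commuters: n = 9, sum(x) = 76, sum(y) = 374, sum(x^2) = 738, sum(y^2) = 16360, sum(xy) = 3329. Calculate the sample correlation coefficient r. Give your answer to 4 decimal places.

0.6086

Numerator: nΣxy − (Σx)(Σy) = 9·3329 − (76)(374) = 1537
Denominator: √[(nΣx²−(Σx)²)(nΣy²−(Σy)²)]
  nΣx²−(Σx)² = 9·738 − 5776 = 866;  nΣy²−(Σy)² = 9·16360 − 139876 = 7364
  √(866·7364) = √6377224 = 2525.3166
r = 1537 / 2525.3166 = 0.6086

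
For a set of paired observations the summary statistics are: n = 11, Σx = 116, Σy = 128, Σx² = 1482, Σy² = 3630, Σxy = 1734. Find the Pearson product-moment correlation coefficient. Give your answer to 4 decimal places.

0.5162

S_xy = nΣxy − ΣxΣy = 11·1734 − 116·128 = 19074 − 14848 = 4226
S_xx = nΣx² − (Σx)² = 11·1482 − 116² = 16302 − 13456 = 2846
S_yy = nΣy² − (Σy)² = 11·3630 − 128² = 39930 − 16384 = 23546
r = S_xy / √(S_xx·S_yy) = 4226 / √(2846·23546) = 4226 / √67011916 = 4226 / 8186.0806 = 0.5162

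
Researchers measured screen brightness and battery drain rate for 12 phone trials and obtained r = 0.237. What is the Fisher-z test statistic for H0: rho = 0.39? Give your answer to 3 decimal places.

-0.511

Fisher z: atanh(0.237) = 0.241593, atanh(0.39) = 0.411800
z = (z_r − z_0)·√(n−3) = (0.241593 − 0.411800)·√9 = -0.170207 · 3.000000 = -0.511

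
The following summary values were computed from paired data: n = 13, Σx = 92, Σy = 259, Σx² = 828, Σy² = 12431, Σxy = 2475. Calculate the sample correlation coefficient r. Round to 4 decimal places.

0.5661

Numerator: nΣxy − (Σx)(Σy) = 13·2475 − (92)(259) = 8347
Denominator: √[(nΣx²−(Σx)²)(nΣy²−(Σy)²)]
  nΣx²−(Σx)² = 13·828 − 8464 = 2300;  nΣy²−(Σy)² = 13·12431 − 67081 = 94522
  √(2300·94522) = √217400600 = 14744.5108
r = 8347 / 14744.5108 = 0.5661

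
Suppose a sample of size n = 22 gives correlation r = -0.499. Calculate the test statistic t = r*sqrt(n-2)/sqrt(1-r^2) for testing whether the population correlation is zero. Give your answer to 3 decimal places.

-2.575

1 − r² = 1 − 0.249001 = 0.750999;  √(1−r²) = 0.866602
√(n−2) = √20 = 4.472136
t = r·√(n−2)/√(1−r²) = -0.499 · 4.472136 / 0.866602 = -2.575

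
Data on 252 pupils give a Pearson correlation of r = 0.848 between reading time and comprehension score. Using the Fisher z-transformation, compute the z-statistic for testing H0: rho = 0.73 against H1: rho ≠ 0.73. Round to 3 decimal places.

5.054

z_r = atanh(0.848) = 1.248989,  z_0 = atanh(0.73) = 0.928727
SE = 1/√(n−3) = 1/√249 = 0.063372
z = (z_r − z_0)/SE = (1.248989 − 0.928727) / 0.063372 = 0.320262 / 0.063372 = 5.054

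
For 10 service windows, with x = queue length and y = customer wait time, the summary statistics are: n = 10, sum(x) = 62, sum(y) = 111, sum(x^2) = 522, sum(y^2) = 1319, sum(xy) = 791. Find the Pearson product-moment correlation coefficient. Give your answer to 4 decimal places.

0.9401

S_xy = nΣxy − ΣxΣy = 10·791 − 62·111 = 7910 − 6882 = 1028
S_xx = nΣx² − (Σx)² = 10·522 − 62² = 5220 − 3844 = 1376
S_yy = nΣy² − (Σy)² = 10·1319 − 111² = 13190 − 12321 = 869
r = S_xy / √(S_xx·S_yy) = 1028 / √(1376·869) = 1028 / √1195744 = 1028 / 1093.5008 = 0.9401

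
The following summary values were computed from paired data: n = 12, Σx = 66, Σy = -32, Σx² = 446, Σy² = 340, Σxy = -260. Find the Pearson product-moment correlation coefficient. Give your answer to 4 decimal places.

-0.5778

S_xy = nΣxy − ΣxΣy = 12·(-260) − 66·(-32) = -3120 − (-2112) = -1008
S_xx = nΣx² − (Σx)² = 12·446 − 66² = 5352 − 4356 = 996
S_yy = nΣy² − (Σy)² = 12·340 − (-32)² = 4080 − 1024 = 3056
r = S_xy / √(S_xx·S_yy) = -1008 / √(996·3056) = -1008 / √3043776 = -1008 / 1744.6421 = -0.5778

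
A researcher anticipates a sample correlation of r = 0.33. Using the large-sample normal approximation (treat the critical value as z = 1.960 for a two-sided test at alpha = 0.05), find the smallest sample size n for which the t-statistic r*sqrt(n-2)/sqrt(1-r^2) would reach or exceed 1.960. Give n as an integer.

Need r·√(n−2)/√(1−r²) ≥ 1.960
√(n−2) ≥ 1.960·√(1−0.1089) / 0.33 = 1.960·0.943981 / 0.33 = 5.6067
n−2 ≥ 31.4351  ⇒  n ≥ 33.4351
Smallest integer n = 34

34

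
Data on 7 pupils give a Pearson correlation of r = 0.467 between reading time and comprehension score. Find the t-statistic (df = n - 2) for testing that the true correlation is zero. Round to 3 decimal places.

1 − r² = 1 − 0.218089 = 0.781911;  √(1−r²) = 0.884257
√(n−2) = √5 = 2.236068
t = r·√(n−2)/√(1−r²) = 0.467 · 2.236068 / 0.884257 = 1.181

1.181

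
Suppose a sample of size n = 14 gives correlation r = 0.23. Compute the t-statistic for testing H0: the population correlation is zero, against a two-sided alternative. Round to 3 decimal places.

0.819

1 − r² = 1 − 0.0529 = 0.9471;  √(1−r²) = 0.973191
√(n−2) = √12 = 3.464102
t = r·√(n−2)/√(1−r²) = 0.23 · 3.464102 / 0.973191 = 0.819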